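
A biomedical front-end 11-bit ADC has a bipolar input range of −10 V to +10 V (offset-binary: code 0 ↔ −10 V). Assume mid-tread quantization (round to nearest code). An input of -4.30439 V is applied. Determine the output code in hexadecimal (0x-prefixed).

With 2048 levels over 20 V, one step is 9.766 mV.
Input sits at 583.230 steps above V_low.
Round → code 583.
In hexadecimal (0x-prefixed): 0x247.

code 0x247 (decimal 583)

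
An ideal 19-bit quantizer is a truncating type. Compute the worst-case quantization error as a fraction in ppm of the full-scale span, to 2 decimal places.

Truncating → worst-case error = 1 LSB = V_FS/2^19, so 1e+06/524288 = 1.90735 ppm of full scale.

1.91 ppm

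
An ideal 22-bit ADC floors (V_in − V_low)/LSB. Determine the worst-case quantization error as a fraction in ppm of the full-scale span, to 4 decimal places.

0.2384 ppm

Truncating → worst-case error = 1 LSB = V_FS/2^22, so 1e+06/4194304 = 0.238419 ppm of full scale.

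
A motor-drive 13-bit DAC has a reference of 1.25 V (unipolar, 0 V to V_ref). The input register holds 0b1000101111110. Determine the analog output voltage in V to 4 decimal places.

LSB = 1.25 V / 2^13 = 152.59 µV.
Code 0b1000101111110 = 4478 decimal.
V_out = 0 + 4478 × 0.000152588 V = 0.683289 V.

0.6833 V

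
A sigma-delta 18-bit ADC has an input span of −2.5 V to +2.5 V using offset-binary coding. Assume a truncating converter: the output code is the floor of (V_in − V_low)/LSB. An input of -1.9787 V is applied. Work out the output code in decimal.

code 27331

Full-scale span = 5 V; LSB = 5/2^18 = 19.07 µV.
Input sits at 27331.133 steps above V_low.
Floor → code 27331.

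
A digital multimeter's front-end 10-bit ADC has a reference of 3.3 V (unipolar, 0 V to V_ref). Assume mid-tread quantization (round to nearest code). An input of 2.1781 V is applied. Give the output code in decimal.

LSB = 3.3 V / 1024 = 3.223 mV.
(V_in − V_low)/LSB = (2.1781 − 0) / 0.00322266 = 675.871.
So the output code is 676.

code 676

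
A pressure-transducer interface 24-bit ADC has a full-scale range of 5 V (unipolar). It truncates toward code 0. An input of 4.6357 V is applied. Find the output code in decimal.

code 15554828

LSB = 5 V / 16777216 = 0.30 µV.
(V_in − V_low)/LSB = (4.6357 − 0) / 2.98023e-07 = 15554828.042.
⌊·⌋(15554828.042) = 15554828.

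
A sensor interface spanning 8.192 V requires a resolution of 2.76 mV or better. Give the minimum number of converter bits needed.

Number of steps required ≥ 8.192 V / 2.76 mV = 2968.12.
Need 2^N ≥ 2968.12; 2^11 = 2048, 2^12 = 4096.
Minimum N = 12.

12 bits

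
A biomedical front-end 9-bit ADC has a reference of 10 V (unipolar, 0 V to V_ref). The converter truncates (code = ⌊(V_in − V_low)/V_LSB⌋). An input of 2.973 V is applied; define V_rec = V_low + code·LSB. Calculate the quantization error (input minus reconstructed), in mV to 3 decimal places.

Step size: 10 V ÷ 2^9 = 19.531 mV.
(2.973 − 0)/0.0195312 = 152.2176; ⌊·⌋ gives code 152.
Code 152 maps back to 0 + 152×0.0195312 V = 2.96875 V.
V_in − V_rec = 0.00425 V = 4.250 mV.

4.250 mV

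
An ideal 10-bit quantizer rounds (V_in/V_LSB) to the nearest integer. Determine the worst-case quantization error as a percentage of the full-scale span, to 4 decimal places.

0.0488 %

Rounding → worst-case error = ½ LSB = V_FS/2^11, so 100/2048 = 0.0488281 % of full scale.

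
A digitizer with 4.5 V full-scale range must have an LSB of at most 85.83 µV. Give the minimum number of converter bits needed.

Number of steps required ≥ 4.5 V / 85.83 µV = 52429.22.
Need 2^N ≥ 52429.22; 2^15 = 32768, 2^16 = 65536.
Minimum N = 16.

16 bits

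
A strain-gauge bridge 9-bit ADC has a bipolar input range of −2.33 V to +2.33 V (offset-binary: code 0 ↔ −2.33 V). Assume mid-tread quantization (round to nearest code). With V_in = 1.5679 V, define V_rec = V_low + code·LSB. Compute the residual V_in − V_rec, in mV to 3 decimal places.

2.431 mV

Step size: 4.66 V ÷ 2^9 = 9.102 mV.
(V_in − V_low)/LSB = (1.5679 − (−2.33))/0.00910156 = 428.2671 → code 428 (round).
V_rec = (−2.33) + 428·0.00910156 = 1.5654687 V.
Difference: 0.00243125 V → 2.431 mV.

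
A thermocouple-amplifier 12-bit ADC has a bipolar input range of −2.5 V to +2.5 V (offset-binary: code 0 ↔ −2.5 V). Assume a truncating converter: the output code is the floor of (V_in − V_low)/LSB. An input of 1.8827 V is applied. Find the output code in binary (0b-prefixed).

code 0b111000000110 (decimal 3590)

With 4096 levels over 5 V, one step is 1.221 mV.
(1.8827 − (−2.5)) / 0.0012207 = 3590.308 LSBs.
Floor → code 3590.
In binary (0b-prefixed): 0b111000000110.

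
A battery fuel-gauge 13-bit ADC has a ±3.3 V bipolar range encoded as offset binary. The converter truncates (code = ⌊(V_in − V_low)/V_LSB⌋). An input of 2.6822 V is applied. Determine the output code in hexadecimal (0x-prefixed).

LSB = 6.6 V / 8192 = 0.806 mV.
Input sits at 7425.179 steps above V_low.
So the output code is 7425.
In hexadecimal (0x-prefixed): 0x1D01.

code 0x1D01 (decimal 7425)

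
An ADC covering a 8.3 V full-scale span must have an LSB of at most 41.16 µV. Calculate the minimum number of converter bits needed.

Number of steps required ≥ 8.3 V / 41.16 µV = 201652.09.
Need 2^N ≥ 201652.09; 2^17 = 131072, 2^18 = 262144.
Minimum N = 18.

18 bits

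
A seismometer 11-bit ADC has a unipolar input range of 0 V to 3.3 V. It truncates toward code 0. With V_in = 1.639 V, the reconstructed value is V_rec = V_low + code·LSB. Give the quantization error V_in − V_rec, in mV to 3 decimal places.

0.279 mV

Step size: 3.3 V ÷ 2^11 = 1.611 mV.
Scaled input = 1017.1733 LSBs, so code = 1017.
Reconstructed: 1.6387207 V.
Difference: 0.000279297 V → 0.279 mV.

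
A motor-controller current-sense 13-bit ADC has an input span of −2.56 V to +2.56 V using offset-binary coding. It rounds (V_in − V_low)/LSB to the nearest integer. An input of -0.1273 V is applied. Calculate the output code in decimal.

code 3892

With 8192 levels over 5.12 V, one step is 0.625 mV.
Input sits at 3892.320 steps above V_low.
So the output code is 3892.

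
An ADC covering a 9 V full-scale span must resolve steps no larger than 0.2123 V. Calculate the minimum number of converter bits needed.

Number of steps required ≥ 9 V / 0.2123 V = 42.39.
Need 2^N ≥ 42.39; 2^5 = 32, 2^6 = 64.
Minimum N = 6.

6 bits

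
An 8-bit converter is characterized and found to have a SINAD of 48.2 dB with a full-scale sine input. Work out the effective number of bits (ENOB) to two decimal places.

7.71 bits

ENOB = (SINAD − 1.76) / 6.02 = (48.2 − 1.76)/6.02 = 7.714.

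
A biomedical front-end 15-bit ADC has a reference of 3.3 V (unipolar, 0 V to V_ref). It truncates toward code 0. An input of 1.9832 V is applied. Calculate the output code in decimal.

Full-scale span = 3.3 V; LSB = 3.3/2^15 = 100.71 µV.
(1.9832 − 0) / 0.000100708 = 19692.575 LSBs.
So the output code is 19692.

code 19692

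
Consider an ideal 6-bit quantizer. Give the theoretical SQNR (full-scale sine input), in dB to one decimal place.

SNR ≈ 6.02·N + 1.76 dB = 6.02·6 + 1.76 = 37.88 dB.

37.9 dB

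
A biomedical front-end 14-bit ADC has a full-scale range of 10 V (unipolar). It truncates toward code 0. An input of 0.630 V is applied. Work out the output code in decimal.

LSB = 10 V / 16384 = 0.610 mV.
(V_in − V_low)/LSB = (0.630 − 0) / 0.000610352 = 1032.192.
Floor → code 1032.

code 1032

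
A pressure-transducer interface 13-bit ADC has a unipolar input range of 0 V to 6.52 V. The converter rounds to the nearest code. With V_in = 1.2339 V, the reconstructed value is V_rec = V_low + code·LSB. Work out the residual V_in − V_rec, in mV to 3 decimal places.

Step size: 6.52 V ÷ 2^13 = 0.796 mV.
Scaled input = 1550.3234 LSBs, so code = 1550.
V_rec = 0 + 1550·0.000795898 = 1.2336426 V.
V_in − V_rec = 0.000257422 V = 0.257 mV.

0.257 mV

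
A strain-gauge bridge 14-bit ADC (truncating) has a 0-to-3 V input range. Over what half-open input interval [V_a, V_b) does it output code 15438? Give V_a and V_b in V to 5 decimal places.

LSB = 3/2^14 = 183.11 µV.
V_a = V_low + 15438·LSB = 2.82678 V; V_b = V_low + 15439·LSB = 2.82697 V.

[2.82678 V, 2.82697 V)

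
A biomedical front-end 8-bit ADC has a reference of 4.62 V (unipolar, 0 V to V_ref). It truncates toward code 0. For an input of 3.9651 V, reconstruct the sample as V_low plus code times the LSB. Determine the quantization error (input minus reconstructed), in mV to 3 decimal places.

One LSB is 4.62 V / 256 = 18.047 mV.
(3.9651 − 0)/0.0180469 = 219.7112; ⌊·⌋ gives code 219.
Reconstructed: 3.9522656 V.
Difference: 0.0128344 V → 12.834 mV.

12.834 mV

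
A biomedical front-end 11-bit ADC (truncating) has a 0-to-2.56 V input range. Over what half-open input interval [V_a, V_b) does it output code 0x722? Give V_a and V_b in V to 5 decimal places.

[2.28250 V, 2.28375 V)

LSB = 2.56/2^11 = 1.250 mV.
Code 0x722 = 1826 decimal.
V_a = V_low + 1826·LSB = 2.2825 V; V_b = V_low + 1827·LSB = 2.28375 V.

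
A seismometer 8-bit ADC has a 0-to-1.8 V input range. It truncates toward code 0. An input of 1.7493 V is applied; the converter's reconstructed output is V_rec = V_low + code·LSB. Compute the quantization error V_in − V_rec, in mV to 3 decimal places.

One LSB is 1.8 V / 256 = 7.031 mV.
Scaled input = 248.7893 LSBs, so code = 248.
Reconstructed: 1.74375 V.
Error = 1.7493 − 1.74375 = 0.00555 V = 5.550 mV.

5.550 mV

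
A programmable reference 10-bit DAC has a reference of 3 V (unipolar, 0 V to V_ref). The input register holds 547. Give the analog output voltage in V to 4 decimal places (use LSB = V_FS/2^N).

LSB = 3 V / 2^10 = 2.930 mV.
V_out = 0 + 547 × 0.00292969 V = 1.60254 V.

1.6025 V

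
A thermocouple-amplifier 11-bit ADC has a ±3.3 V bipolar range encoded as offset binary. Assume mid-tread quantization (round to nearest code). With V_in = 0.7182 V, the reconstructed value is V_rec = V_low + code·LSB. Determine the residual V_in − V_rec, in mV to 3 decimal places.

-0.452 mV

Step size: 6.6 V ÷ 2^11 = 3.223 mV.
(0.7182 − (−3.3))/0.00322266 = 1246.8596; round gives code 1247.
Code 1247 maps back to (−3.3) + 1247×0.00322266 V = 0.71865234 V.
Error = 0.7182 − 0.71865234 = -0.000452344 V = -0.452 mV.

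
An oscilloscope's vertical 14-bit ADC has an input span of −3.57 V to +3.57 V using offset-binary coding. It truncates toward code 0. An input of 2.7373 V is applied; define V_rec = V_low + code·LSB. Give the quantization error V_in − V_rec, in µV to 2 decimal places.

96.63 µV

LSB = 7.14/2^14 = 435.79 µV.
(2.7373 − (−3.57))/0.000435791 = 14473.2217; ⌊·⌋ gives code 14473.
Code 14473 maps back to (−3.57) + 14473×0.000435791 V = 2.7372034 V.
V_in − V_rec = 9.66309e-05 V = 96.63 µV.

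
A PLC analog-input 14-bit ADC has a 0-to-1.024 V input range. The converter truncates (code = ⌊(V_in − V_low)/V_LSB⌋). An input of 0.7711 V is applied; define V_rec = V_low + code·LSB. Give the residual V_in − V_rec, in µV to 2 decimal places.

One LSB is 1.024 V / 16384 = 62.50 µV.
(V_in − V_low)/LSB = (0.7711 − 0)/6.25e-05 = 12337.6000 → code 12337 (floor).
Reconstructed: 0.7710625 V.
Difference: 3.75e-05 V → 37.50 µV.

37.50 µV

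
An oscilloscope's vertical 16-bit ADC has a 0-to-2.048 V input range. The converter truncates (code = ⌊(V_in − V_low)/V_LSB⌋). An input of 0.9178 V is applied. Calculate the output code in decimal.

code 29369

LSB = 2.048 V / 65536 = 31.25 µV.
(V_in − V_low)/LSB = (0.9178 − 0) / 3.125e-05 = 29369.600.
⌊·⌋(29369.600) = 29369.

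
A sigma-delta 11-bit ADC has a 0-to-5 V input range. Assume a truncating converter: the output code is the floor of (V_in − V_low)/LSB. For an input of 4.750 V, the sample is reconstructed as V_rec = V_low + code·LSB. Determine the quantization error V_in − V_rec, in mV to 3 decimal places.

One LSB is 5 V / 2048 = 2.441 mV.
(V_in − V_low)/LSB = (4.750 − 0)/0.00244141 = 1945.6000 → code 1945 (floor).
Code 1945 maps back to 0 + 1945×0.00244141 V = 4.7485352 V.
Error = 4.750 − 4.7485352 = 0.00146484 V = 1.465 mV.

1.465 mV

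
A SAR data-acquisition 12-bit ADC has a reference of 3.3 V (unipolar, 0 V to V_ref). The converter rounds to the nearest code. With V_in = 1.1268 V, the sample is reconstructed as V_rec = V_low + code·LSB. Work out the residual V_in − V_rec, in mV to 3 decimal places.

One LSB is 3.3 V / 4096 = 0.806 mV.
(V_in − V_low)/LSB = (1.1268 − 0)/0.000805664 = 1398.5978 → code 1399 (round).
Reconstructed: 1.127124 V.
Difference: -0.000324023 V → -0.324 mV.

-0.324 mV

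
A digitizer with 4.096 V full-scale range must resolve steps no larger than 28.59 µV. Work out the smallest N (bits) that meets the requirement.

Number of steps required ≥ 4.096 V / 28.59 µV = 143266.88.
Need 2^N ≥ 143266.88; 2^17 = 131072, 2^18 = 262144.
Minimum N = 18.

18 bits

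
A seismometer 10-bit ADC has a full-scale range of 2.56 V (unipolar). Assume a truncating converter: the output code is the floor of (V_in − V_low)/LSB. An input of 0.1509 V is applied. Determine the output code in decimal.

code 60

LSB = 2.56 V / 1024 = 2.500 mV.
(V_in − V_low)/LSB = (0.1509 − 0) / 0.0025 = 60.360.
⌊·⌋(60.360) = 60.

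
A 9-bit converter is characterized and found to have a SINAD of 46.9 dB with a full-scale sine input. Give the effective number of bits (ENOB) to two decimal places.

7.50 bits

ENOB = (SINAD − 1.76) / 6.02 = (46.9 − 1.76)/6.02 = 7.498.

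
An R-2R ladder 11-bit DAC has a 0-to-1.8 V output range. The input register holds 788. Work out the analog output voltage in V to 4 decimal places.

0.6926 V

LSB = 1.8 V / 2^11 = 0.879 mV.
V_out = 0 + 788 × 0.000878906 V = 0.692578 V.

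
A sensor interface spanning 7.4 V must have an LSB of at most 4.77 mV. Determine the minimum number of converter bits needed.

11 bits

Number of steps required ≥ 7.4 V / 4.77 mV = 1551.36.
Need 2^N ≥ 1551.36; 2^10 = 1024, 2^11 = 2048.
Minimum N = 11.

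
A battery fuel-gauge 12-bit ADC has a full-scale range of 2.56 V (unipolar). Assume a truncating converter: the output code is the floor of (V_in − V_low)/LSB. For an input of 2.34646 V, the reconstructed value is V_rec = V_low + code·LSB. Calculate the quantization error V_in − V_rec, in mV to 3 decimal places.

One LSB is 2.56 V / 4096 = 0.625 mV.
(2.34646 − 0)/0.000625 = 3754.3360; ⌊·⌋ gives code 3754.
V_rec = 0 + 3754·0.000625 = 2.34625 V.
Difference: 0.00021 V → 0.210 mV.

0.210 mV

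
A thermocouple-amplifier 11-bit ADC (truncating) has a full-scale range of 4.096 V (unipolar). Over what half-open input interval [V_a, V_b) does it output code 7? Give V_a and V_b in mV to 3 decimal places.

[14.000 mV, 16.000 mV)

LSB = 4.096/2^11 = 2.000 mV.
V_a = V_low + 7·LSB = 0.014 V; V_b = V_low + 8·LSB = 0.016 V.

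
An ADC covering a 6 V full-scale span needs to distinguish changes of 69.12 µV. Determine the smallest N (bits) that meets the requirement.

Number of steps required ≥ 6 V / 69.12 µV = 86805.56.
Need 2^N ≥ 86805.56; 2^16 = 65536, 2^17 = 131072.
Minimum N = 17.

17 bits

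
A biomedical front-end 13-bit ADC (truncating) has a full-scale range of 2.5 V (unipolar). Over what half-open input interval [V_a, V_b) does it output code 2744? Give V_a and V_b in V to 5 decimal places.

LSB = 2.5/2^13 = 305.18 µV.
V_a = V_low + 2744·LSB = 0.837402 V; V_b = V_low + 2745·LSB = 0.837708 V.

[0.83740 V, 0.83771 V)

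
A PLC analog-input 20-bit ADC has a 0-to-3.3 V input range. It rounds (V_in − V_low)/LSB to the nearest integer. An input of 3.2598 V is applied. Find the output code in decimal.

code 1035802

With 1048576 levels over 3.3 V, one step is 3.15 µV.
Input sits at 1035802.438 steps above V_low.
round(1035802.438) = 1035802.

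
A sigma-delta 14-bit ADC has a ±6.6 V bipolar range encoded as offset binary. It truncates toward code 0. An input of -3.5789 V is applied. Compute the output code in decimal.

code 3749

LSB = 13.2 V / 16384 = 0.806 mV.
(V_in − V_low)/LSB = (-3.5789 − (−6.6)) / 0.000805664 = 3749.826.
⌊·⌋(3749.826) = 3749.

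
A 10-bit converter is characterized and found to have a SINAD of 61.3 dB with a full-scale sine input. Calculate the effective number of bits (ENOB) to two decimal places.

9.89 bits

ENOB = (SINAD − 1.76) / 6.02 = (61.3 − 1.76)/6.02 = 9.890.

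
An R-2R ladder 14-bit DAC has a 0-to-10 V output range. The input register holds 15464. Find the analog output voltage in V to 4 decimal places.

LSB = 10 V / 2^14 = 0.610 mV.
V_out = 0 + 15464 × 0.000610352 V = 9.43848 V.

9.4385 V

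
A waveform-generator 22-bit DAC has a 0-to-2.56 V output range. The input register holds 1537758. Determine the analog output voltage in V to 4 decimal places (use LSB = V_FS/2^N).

LSB = 2.56 V / 2^22 = 0.61 µV.
V_out = 0 + 1537758 × 6.10352e-07 V = 0.938573 V.

0.9386 V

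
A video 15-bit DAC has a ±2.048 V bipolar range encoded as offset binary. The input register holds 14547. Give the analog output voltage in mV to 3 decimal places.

-229.625 mV

LSB = 4.096 V / 2^15 = 125.00 µV.
V_out = (−2.048) + 14547 × 0.000125 V = -0.229625 V.
= -229.625 mV.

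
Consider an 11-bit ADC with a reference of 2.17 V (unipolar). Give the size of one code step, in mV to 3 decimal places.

1.060 mV

Full-scale span = 2.17 V.
LSB = 2.17 / 2^11 = 2.17 / 2048 = 0.00105957 V = 1.060 mV.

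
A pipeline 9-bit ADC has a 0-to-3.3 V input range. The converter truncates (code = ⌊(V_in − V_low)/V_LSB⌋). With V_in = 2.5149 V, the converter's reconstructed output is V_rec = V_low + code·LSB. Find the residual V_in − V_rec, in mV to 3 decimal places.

1.228 mV

LSB = 3.3/2^9 = 6.445 mV.
(2.5149 − 0)/0.00644531 = 390.1905; ⌊·⌋ gives code 390.
V_rec = 0 + 390·0.00644531 = 2.5136719 V.
Error = 2.5149 − 2.5136719 = 0.00122813 V = 1.228 mV.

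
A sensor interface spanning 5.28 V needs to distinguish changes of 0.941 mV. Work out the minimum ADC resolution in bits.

13 bits

Number of steps required ≥ 5.28 V / 0.941 mV = 5611.05.
Need 2^N ≥ 5611.05; 2^12 = 4096, 2^13 = 8192.
Minimum N = 13.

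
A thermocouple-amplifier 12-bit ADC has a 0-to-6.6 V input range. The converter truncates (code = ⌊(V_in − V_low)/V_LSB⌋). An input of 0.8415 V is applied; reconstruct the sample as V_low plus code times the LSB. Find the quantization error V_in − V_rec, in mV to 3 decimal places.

LSB = 6.6/2^12 = 1.611 mV.
Scaled input = 522.2400 LSBs, so code = 522.
Code 522 maps back to 0 + 522×0.00161133 V = 0.84111328 V.
V_in − V_rec = 0.000386719 V = 0.387 mV.

0.387 mV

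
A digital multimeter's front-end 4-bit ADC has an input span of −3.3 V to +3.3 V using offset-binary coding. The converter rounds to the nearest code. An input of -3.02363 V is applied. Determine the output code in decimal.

With 16 levels over 6.6 V, one step is 412.500 mV.
(V_in − V_low)/LSB = (-3.02363 − (−3.3)) / 0.4125 = 0.670.
round(0.670) = 1.

code 1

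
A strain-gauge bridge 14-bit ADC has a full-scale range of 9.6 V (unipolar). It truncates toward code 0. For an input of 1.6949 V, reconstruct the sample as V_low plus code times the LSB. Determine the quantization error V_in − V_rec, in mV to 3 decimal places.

Step size: 9.6 V ÷ 2^14 = 0.586 mV.
(1.6949 − 0)/0.000585937 = 2892.6293; ⌊·⌋ gives code 2892.
Code 2892 maps back to 0 + 2892×0.000585937 V = 1.6945313 V.
Difference: 0.00036875 V → 0.369 mV.

0.369 mV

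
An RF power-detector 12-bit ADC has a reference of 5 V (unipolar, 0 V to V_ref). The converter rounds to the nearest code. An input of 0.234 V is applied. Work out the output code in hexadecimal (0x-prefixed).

LSB = 5 V / 4096 = 1.221 mV.
Input sits at 191.693 steps above V_low.
round(191.693) = 192.
In hexadecimal (0x-prefixed): 0xC0.

code 0xC0 (decimal 192)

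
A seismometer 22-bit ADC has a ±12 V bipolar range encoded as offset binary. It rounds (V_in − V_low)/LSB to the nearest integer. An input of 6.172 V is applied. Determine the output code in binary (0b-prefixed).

LSB = 24 V / 4194304 = 5.72 µV.
Input sits at 3175787.179 steps above V_low.
Round → code 3175787.
In binary (0b-prefixed): 0b1100000111010101101011.

code 0b1100000111010101101011 (decimal 3175787)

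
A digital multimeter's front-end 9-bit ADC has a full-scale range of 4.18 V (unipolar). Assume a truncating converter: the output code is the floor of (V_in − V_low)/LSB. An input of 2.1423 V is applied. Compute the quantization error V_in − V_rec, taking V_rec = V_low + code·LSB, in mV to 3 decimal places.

3.316 mV

Step size: 4.18 V ÷ 2^9 = 8.164 mV.
(V_in − V_low)/LSB = (2.1423 − 0)/0.00816406 = 262.4061 → code 262 (floor).
Code 262 maps back to 0 + 262×0.00816406 V = 2.1389844 V.
V_in − V_rec = 0.00331562 V = 3.316 mV.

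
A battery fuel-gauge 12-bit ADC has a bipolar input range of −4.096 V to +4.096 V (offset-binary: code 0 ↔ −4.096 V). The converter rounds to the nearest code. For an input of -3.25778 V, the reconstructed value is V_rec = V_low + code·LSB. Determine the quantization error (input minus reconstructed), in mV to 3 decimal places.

LSB = 8.192/2^12 = 2.000 mV.
(V_in − V_low)/LSB = (-3.25778 − (−4.096))/0.002 = 419.1100 → code 419 (round).
Reconstructed: -3.258 V.
V_in − V_rec = 0.00022 V = 0.220 mV.

0.220 mV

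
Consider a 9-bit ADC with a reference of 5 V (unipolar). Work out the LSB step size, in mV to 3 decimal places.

Full-scale span = 5 V.
LSB = 5 / 2^9 = 5 / 512 = 0.00976562 V = 9.766 mV.

9.766 mV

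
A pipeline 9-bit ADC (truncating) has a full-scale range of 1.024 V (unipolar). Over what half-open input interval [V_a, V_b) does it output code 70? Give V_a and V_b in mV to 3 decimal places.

LSB = 1.024/2^9 = 2.000 mV.
V_a = V_low + 70·LSB = 0.14 V; V_b = V_low + 71·LSB = 0.142 V.

[140.000 mV, 142.000 mV)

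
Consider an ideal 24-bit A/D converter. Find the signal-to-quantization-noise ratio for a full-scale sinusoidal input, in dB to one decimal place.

SNR ≈ 6.02·N + 1.76 dB = 6.02·24 + 1.76 = 146.24 dB.

146.2 dB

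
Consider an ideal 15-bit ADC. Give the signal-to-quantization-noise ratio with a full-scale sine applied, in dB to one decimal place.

92.1 dB

SNR ≈ 6.02·N + 1.76 dB = 6.02·15 + 1.76 = 92.06 dB.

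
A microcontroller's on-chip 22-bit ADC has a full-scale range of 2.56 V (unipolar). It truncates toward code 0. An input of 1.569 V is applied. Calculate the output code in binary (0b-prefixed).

LSB = 2.56 V / 4194304 = 0.61 µV.
(1.569 − 0) / 6.10352e-07 = 2570649.600 LSBs.
⌊·⌋(2570649.600) = 2570649.
In binary (0b-prefixed): 0b1001110011100110011001.

code 0b1001110011100110011001 (decimal 2570649)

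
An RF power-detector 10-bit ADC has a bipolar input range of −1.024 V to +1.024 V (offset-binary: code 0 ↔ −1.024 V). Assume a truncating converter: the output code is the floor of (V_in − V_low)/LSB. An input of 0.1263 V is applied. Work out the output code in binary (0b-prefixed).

code 0b1000111111 (decimal 575)

LSB = 2.048 V / 1024 = 2.000 mV.
(0.1263 − (−1.024)) / 0.002 = 575.150 LSBs.
⌊·⌋(575.150) = 575.
In binary (0b-prefixed): 0b1000111111.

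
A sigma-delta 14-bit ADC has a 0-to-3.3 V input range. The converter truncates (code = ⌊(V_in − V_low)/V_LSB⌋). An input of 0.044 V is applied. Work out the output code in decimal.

With 16384 levels over 3.3 V, one step is 201.42 µV.
(V_in − V_low)/LSB = (0.044 − 0) / 0.000201416 = 218.453.
Floor → code 218.

code 218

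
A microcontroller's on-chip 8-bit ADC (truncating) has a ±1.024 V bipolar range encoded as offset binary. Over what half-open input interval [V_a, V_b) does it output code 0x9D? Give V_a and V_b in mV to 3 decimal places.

[232.000 mV, 240.000 mV)

LSB = 2.048/2^8 = 8.000 mV.
Code 0x9D = 157 decimal.
V_a = V_low + 157·LSB = 0.232 V; V_b = V_low + 158·LSB = 0.24 V.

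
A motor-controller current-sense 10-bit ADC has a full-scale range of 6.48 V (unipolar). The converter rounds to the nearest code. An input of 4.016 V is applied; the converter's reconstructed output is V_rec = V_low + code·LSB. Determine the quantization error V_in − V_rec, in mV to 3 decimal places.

-2.359 mV

One LSB is 6.48 V / 1024 = 6.328 mV.
Scaled input = 634.6272 LSBs, so code = 635.
V_rec = 0 + 635·0.00632813 = 4.0183594 V.
Difference: -0.00235937 V → -2.359 mV.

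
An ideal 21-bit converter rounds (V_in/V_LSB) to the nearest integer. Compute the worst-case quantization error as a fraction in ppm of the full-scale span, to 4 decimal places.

Rounding → worst-case error = ½ LSB = V_FS/2^22, so 1e+06/4194304 = 0.238419 ppm of full scale.

0.2384 ppm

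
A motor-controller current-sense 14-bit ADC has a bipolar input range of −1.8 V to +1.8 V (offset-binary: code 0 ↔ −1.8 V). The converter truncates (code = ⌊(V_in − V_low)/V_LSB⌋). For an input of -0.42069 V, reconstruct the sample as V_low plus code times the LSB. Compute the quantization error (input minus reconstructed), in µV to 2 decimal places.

One LSB is 3.6 V / 16384 = 219.73 µV.
(V_in − V_low)/LSB = (-0.42069 − (−1.8))/0.000219727 = 6277.3931 → code 6277 (floor).
V_rec = (−1.8) + 6277·0.000219727 = -0.42077637 V.
Difference: 8.63672e-05 V → 86.37 µV.

86.37 µV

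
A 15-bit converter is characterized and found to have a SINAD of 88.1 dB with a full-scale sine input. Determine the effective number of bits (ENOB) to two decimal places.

14.34 bits

ENOB = (SINAD − 1.76) / 6.02 = (88.1 − 1.76)/6.02 = 14.342.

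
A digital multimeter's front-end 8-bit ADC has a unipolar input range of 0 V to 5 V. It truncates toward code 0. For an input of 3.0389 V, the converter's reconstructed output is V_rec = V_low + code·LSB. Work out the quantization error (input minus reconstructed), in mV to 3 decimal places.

Step size: 5 V ÷ 2^8 = 19.531 mV.
Scaled input = 155.5917 LSBs, so code = 155.
Reconstructed: 3.0273438 V.
Difference: 0.0115563 V → 11.556 mV.

11.556 mV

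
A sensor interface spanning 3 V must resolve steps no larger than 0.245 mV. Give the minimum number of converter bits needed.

Number of steps required ≥ 3 V / 0.245 mV = 12244.90.
Need 2^N ≥ 12244.90; 2^13 = 8192, 2^14 = 16384.
Minimum N = 14.

14 bits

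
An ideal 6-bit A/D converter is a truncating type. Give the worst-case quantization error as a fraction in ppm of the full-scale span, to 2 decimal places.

15625.00 ppm

Truncating → worst-case error = 1 LSB = V_FS/2^6, so 1e+06/64 = 15625 ppm of full scale.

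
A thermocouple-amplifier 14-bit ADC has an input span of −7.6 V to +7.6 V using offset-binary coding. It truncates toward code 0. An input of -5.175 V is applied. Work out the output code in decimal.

code 2613

With 16384 levels over 15.2 V, one step is 0.928 mV.
Input sits at 2613.895 steps above V_low.
So the output code is 2613.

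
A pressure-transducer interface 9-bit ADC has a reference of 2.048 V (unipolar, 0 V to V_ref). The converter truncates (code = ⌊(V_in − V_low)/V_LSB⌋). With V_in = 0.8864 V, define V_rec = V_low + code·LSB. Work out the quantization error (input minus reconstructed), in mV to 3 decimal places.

Step size: 2.048 V ÷ 2^9 = 4.000 mV.
Scaled input = 221.6000 LSBs, so code = 221.
V_rec = 0 + 221·0.004 = 0.884 V.
Difference: 0.0024 V → 2.400 mV.

2.400 mV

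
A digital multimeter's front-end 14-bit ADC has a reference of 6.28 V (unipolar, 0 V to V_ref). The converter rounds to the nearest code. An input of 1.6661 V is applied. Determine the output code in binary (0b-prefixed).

code 0b1000011111011 (decimal 4347)

Full-scale span = 6.28 V; LSB = 6.28/2^14 = 383.30 µV.
Input sits at 4346.717 steps above V_low.
round(4346.717) = 4347.
In binary (0b-prefixed): 0b1000011111011.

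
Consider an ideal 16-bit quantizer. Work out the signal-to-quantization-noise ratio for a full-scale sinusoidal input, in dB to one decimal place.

SNR ≈ 6.02·N + 1.76 dB = 6.02·16 + 1.76 = 98.08 dB.

98.1 dB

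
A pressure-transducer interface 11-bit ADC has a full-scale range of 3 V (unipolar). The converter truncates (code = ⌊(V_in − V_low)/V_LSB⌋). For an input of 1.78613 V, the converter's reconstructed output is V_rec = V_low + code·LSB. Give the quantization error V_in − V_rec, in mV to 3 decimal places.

0.485 mV

One LSB is 3 V / 2048 = 1.465 mV.
Scaled input = 1219.3314 LSBs, so code = 1219.
V_rec = 0 + 1219·0.00146484 = 1.7856445 V.
Error = 1.78613 − 1.7856445 = 0.000485469 V = 0.485 mV.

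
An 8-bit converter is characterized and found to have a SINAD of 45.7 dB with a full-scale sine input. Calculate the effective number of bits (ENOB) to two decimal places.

ENOB = (SINAD − 1.76) / 6.02 = (45.7 − 1.76)/6.02 = 7.299.

7.30 bits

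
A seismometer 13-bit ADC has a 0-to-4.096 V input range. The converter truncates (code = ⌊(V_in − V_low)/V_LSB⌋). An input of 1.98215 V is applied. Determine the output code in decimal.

LSB = 4.096 V / 8192 = 0.500 mV.
(1.98215 − 0) / 0.0005 = 3964.300 LSBs.
Floor → code 3964.

code 3964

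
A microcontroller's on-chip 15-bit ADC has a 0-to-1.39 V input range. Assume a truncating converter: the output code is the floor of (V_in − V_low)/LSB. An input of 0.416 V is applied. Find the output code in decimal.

LSB = 1.39 V / 32768 = 42.42 µV.
Input sits at 9806.826 steps above V_low.
Floor → code 9806.

code 9806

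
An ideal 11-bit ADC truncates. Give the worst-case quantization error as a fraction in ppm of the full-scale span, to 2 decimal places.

488.28 ppm

Truncating → worst-case error = 1 LSB = V_FS/2^11, so 1e+06/2048 = 488.281 ppm of full scale.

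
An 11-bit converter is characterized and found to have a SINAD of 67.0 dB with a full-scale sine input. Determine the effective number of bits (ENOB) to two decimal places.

10.84 bits

ENOB = (SINAD − 1.76) / 6.02 = (67.0 − 1.76)/6.02 = 10.837.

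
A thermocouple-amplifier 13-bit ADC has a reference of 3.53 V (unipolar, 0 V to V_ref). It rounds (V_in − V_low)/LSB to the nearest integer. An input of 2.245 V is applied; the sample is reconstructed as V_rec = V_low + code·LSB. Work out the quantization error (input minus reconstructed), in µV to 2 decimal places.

Step size: 3.53 V ÷ 2^13 = 430.91 µV.
(2.245 − 0)/0.000430908 = 5209.9263; round gives code 5210.
Reconstructed: 2.2450317 V.
V_in − V_rec = -3.17383e-05 V = -31.74 µV.

-31.74 µV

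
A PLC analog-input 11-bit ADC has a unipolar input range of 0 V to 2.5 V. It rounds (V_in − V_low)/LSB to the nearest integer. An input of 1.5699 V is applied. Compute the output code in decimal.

code 1286

LSB = 2.5 V / 2048 = 1.221 mV.
(V_in − V_low)/LSB = (1.5699 − 0) / 0.0012207 = 1286.062.
round(1286.062) = 1286.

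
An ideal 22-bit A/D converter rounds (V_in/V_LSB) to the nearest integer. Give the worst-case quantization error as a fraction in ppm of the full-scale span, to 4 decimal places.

Rounding → worst-case error = ½ LSB = V_FS/2^23, so 1e+06/8388608 = 0.119209 ppm of full scale.

0.1192 ppm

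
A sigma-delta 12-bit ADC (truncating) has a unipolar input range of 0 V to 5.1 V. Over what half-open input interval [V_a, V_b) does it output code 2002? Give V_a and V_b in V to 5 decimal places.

LSB = 5.1/2^12 = 1.245 mV.
V_a = V_low + 2002·LSB = 2.49272 V; V_b = V_low + 2003·LSB = 2.49397 V.

[2.49272 V, 2.49397 V)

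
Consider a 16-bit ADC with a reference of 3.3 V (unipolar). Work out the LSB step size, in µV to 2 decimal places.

Full-scale span = 3.3 V.
LSB = 3.3 / 2^16 = 3.3 / 65536 = 5.0354e-05 V = 50.35 µV.

50.35 µV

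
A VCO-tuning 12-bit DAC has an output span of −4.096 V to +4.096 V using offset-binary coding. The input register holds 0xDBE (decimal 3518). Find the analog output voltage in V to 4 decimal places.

LSB = 8.192 V / 2^12 = 2.000 mV.
Code 0xDBE = 3518 decimal.
V_out = (−4.096) + 3518 × 0.002 V = 2.94 V.

2.9400 V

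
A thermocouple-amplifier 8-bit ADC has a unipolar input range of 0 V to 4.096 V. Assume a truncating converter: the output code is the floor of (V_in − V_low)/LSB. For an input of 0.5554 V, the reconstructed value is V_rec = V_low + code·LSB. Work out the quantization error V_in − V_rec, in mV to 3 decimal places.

11.400 mV

Step size: 4.096 V ÷ 2^8 = 16.000 mV.
Scaled input = 34.7125 LSBs, so code = 34.
V_rec = 0 + 34·0.016 = 0.544 V.
Error = 0.5554 − 0.544 = 0.0114 V = 11.400 mV.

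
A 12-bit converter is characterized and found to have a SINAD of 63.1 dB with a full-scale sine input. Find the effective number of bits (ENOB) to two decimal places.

10.19 bits

ENOB = (SINAD − 1.76) / 6.02 = (63.1 − 1.76)/6.02 = 10.189.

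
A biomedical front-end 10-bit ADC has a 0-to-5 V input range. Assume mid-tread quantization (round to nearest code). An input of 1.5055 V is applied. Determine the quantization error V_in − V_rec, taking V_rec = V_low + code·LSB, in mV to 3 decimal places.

1.594 mV

One LSB is 5 V / 1024 = 4.883 mV.
(V_in − V_low)/LSB = (1.5055 − 0)/0.00488281 = 308.3264 → code 308 (round).
Reconstructed: 1.5039062 V.
Error = 1.5055 − 1.5039062 = 0.00159375 V = 1.594 mV.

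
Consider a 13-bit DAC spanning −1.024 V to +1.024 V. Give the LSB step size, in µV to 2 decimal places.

250.00 µV

Full-scale span = 2.048 V.
LSB = 2.048 / 2^13 = 2.048 / 8192 = 0.00025 V = 250.00 µV.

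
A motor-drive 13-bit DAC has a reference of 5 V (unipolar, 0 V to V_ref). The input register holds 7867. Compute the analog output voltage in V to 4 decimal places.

LSB = 5 V / 2^13 = 0.610 mV.
V_out = 0 + 7867 × 0.000610352 V = 4.80164 V.

4.8016 V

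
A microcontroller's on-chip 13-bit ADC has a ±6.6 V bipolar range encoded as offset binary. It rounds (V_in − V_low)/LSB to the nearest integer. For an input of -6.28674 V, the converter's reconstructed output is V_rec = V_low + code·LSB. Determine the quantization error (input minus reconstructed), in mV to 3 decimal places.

Step size: 13.2 V ÷ 2^13 = 1.611 mV.
(V_in − V_low)/LSB = (-6.28674 − (−6.6))/0.00161133 = 194.4111 → code 194 (round).
Reconstructed: -6.2874023 V.
Difference: 0.000662344 V → 0.662 mV.

0.662 mV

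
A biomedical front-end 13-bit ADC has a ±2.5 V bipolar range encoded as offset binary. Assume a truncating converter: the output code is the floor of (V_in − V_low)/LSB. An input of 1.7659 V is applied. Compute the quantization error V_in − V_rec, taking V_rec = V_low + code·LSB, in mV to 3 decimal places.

LSB = 5/2^13 = 0.610 mV.
(1.7659 − (−2.5))/0.000610352 = 6989.2506; ⌊·⌋ gives code 6989.
V_rec = (−2.5) + 6989·0.000610352 = 1.7657471 V.
Difference: 0.00015293 V → 0.153 mV.

0.153 mV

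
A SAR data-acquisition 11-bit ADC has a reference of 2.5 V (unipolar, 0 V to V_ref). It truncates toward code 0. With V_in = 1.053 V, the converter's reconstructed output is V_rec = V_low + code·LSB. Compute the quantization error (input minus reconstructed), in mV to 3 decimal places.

Step size: 2.5 V ÷ 2^11 = 1.221 mV.
Scaled input = 862.6176 LSBs, so code = 862.
Code 862 maps back to 0 + 862×0.0012207 V = 1.0522461 V.
V_in − V_rec = 0.000753906 V = 0.754 mV.

0.754 mV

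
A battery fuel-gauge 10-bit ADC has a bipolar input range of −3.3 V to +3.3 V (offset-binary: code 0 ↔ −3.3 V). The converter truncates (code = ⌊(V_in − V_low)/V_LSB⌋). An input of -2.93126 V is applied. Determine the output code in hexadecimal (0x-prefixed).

code 0x39 (decimal 57)

Full-scale span = 6.6 V; LSB = 6.6/2^10 = 6.445 mV.
(-2.93126 − (−3.3)) / 0.00644531 = 57.211 LSBs.
So the output code is 57.
In hexadecimal (0x-prefixed): 0x39.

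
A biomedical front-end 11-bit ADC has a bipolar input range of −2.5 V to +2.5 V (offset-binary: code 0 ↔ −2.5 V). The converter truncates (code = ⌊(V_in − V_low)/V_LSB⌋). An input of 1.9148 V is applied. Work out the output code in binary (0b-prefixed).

code 0b11100010000 (decimal 1808)

With 2048 levels over 5 V, one step is 2.441 mV.
(V_in − V_low)/LSB = (1.9148 − (−2.5)) / 0.00244141 = 1808.302.
⌊·⌋(1808.302) = 1808.
In binary (0b-prefixed): 0b11100010000.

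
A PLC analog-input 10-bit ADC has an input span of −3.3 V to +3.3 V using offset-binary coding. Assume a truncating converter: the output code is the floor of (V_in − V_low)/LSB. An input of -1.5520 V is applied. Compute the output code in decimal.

Full-scale span = 6.6 V; LSB = 6.6/2^10 = 6.445 mV.
(V_in − V_low)/LSB = (-1.5520 − (−3.3)) / 0.00644531 = 271.205.
So the output code is 271.

code 271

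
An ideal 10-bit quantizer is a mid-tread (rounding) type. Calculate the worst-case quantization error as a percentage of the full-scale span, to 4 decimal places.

Rounding → worst-case error = ½ LSB = V_FS/2^11, so 100/2048 = 0.0488281 % of full scale.

0.0488 %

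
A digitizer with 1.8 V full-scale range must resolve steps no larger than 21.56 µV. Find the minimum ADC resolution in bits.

Number of steps required ≥ 1.8 V / 21.56 µV = 83487.94.
Need 2^N ≥ 83487.94; 2^16 = 65536, 2^17 = 131072.
Minimum N = 17.

17 bits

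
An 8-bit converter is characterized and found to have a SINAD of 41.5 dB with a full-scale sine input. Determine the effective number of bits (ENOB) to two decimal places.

ENOB = (SINAD − 1.76) / 6.02 = (41.5 − 1.76)/6.02 = 6.601.

6.60 bits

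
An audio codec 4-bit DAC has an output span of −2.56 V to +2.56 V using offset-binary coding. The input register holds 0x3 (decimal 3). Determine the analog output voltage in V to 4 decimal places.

LSB = 5.12 V / 2^4 = 320.000 mV.
Code 0x3 = 3 decimal.
V_out = (−2.56) + 3 × 0.32 V = -1.6 V.

-1.6000 V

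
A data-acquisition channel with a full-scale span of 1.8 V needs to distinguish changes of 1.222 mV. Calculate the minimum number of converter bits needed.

11 bits

Number of steps required ≥ 1.8 V / 1.222 mV = 1473.00.
Need 2^N ≥ 1473.00; 2^10 = 1024, 2^11 = 2048.
Minimum N = 11.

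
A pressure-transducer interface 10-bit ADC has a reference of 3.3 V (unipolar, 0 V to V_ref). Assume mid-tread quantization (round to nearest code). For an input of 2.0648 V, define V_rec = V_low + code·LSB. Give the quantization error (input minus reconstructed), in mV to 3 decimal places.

LSB = 3.3/2^10 = 3.223 mV.
Scaled input = 640.7137 LSBs, so code = 641.
Code 641 maps back to 0 + 641×0.00322266 V = 2.0657227 V.
Difference: -0.000922656 V → -0.923 mV.

-0.923 mV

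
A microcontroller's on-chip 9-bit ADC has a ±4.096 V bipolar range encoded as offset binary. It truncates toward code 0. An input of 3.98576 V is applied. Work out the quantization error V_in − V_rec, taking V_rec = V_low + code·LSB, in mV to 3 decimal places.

1.760 mV

LSB = 8.192/2^9 = 16.000 mV.
(3.98576 − (−4.096))/0.016 = 505.1100; ⌊·⌋ gives code 505.
Reconstructed: 3.984 V.
Difference: 0.00176 V → 1.760 mV.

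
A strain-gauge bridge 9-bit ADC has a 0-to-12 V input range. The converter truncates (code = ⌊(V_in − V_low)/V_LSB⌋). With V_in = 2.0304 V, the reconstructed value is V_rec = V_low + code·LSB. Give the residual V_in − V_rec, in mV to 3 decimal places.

14.775 mV

LSB = 12/2^9 = 23.438 mV.
Scaled input = 86.6304 LSBs, so code = 86.
V_rec = 0 + 86·0.0234375 = 2.015625 V.
V_in − V_rec = 0.014775 V = 14.775 mV.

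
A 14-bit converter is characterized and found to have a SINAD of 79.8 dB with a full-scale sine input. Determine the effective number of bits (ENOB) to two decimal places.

12.96 bits

ENOB = (SINAD − 1.76) / 6.02 = (79.8 − 1.76)/6.02 = 12.963.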